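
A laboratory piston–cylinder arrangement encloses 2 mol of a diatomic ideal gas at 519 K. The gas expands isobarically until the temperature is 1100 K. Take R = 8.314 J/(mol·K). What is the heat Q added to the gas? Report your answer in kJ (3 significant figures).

Isobaric: W = nRΔT = (2)(8.314)(581) = 9661 J.
ΔU = nCᵥΔT with Cᵥ = 5R/2: ΔU = (2)(20.79)(581) = 24152 J.
Q = ΔU + W = 24152 + 9661 = 33813 J.

Q ≈ 33.8 kJ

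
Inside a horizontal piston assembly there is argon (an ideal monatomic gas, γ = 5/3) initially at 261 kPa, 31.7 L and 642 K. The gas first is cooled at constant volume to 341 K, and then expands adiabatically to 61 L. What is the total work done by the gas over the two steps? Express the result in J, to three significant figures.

Step 1 (isochoric): W = 0 (constant volume).
After step 1: P = 138.6 kPa (V unchanged).
Step 2 (adiabatic): W = (P₁V₁ − P₂V₂)/(γ−1) = (4395 − 2841)/0.667 = 2331 J.
W_total = 0 + 2331 = 2331 J.

W_total ≈ 2330 J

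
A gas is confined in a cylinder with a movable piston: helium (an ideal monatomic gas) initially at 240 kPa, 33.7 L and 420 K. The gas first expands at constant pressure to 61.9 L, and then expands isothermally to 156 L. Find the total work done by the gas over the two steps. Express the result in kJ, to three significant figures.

W_total ≈ 20.5 kJ

Step 1 (isobaric): W = PΔV = (240 kPa)(61.9 − 33.7 L) = 6768 J.
After step 1: P = 240 kPa, V = 61.9 L, T = 771.5 K.
Step 2 (isothermal): W = P₁V₁ ln(V₂/V₁) = (14856) ln(156/61.9) = 13732 J.
W_total = 6768 + 13732 = 20500 J.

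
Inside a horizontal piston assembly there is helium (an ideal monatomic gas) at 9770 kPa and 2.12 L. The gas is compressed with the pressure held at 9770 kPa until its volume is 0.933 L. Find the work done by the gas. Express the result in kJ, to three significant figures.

Isobaric: W = P ΔV.
W = (9770 kPa)(0.933 − 2.12 L) = (9770)(-1.187) = -11597 J.

W ≈ -11.6 kJ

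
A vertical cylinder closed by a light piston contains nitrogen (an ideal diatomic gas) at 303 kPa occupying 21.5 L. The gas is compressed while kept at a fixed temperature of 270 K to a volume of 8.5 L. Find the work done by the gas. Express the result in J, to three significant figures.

Isothermal: W = nRT ln(V₂/V₁) = P₁V₁ ln(V₂/V₁).
P₁V₁ = (303 kPa)(21.5 L) = 6514 J.
W = 6514 × ln(8.5/21.5) = 6514 × -0.928
W_by_gas = -6045 J.

W ≈ -6050 J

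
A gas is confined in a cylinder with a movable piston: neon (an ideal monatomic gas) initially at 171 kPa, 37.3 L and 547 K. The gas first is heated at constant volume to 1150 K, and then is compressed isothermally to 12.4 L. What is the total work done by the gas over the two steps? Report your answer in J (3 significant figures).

W_total ≈ -14800 J

Step 1 (isochoric): W = 0 (constant volume).
After step 1: P = 359.5 kPa (V unchanged).
Step 2 (isothermal): W = P₁V₁ ln(V₂/V₁) = (13410) ln(12.4/37.3) = -14768 J.
W_total = 0 − 14768 = -14768 J.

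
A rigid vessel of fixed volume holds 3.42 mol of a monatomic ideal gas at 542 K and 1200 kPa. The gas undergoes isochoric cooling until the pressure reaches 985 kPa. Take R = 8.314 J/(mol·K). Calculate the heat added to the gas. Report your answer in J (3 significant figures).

Q ≈ -4140 J

Constant volume ⇒ W = 0, so Q = ΔU = nCᵥΔT with Cᵥ = 3R/2 = 12.47 J/(mol·K).
At constant V, T₂/T₁ = P₂/P₁ ⇒ ΔT = T₁(P₂/P₁ − 1) = 542·(985/1200 − 1) = -97.11 K.
ΔU = (3.42)(12.47)(-97.11) = -4142 J.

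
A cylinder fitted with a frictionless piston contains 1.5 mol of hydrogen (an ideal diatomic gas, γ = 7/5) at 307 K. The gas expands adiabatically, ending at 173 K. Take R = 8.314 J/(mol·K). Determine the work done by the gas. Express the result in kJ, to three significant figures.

W ≈ 4.18 kJ

Adiabatic ⇒ Q = 0, so W_by = −ΔU = nCᵥ(T₁ − T₂).
Cᵥ = 5R/2 = 20.79 J/(mol·K).
W = (1.5)(20.79)(307 − 173) = 4178 J.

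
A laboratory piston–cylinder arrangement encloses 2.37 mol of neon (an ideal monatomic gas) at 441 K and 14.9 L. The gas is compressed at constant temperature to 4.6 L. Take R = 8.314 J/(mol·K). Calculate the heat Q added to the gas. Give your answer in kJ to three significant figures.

Isothermal ⇒ ΔU = 0, so Q = W = nRT ln(V₂/V₁).
Q = (2.37)(8.314)(441) ln(4.6/14.9) = 8690 × -1.175 = -10213 J.

Q ≈ -10.2 kJ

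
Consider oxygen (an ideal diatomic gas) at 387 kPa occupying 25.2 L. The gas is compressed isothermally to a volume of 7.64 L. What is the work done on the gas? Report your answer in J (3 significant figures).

Isothermal: W = nRT ln(V₂/V₁) = P₁V₁ ln(V₂/V₁).
P₁V₁ = (387 kPa)(25.2 L) = 9752 J.
W = 9752 × ln(7.64/25.2) = 9752 × -1.193
W_by_gas = -11639 J; work on gas = −W_by = 11639 J.

W ≈ 11600 J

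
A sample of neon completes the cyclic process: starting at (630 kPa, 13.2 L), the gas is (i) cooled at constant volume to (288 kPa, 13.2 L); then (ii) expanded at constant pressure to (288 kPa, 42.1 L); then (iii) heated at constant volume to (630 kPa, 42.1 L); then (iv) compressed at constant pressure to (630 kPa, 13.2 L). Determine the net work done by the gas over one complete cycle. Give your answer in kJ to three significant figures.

Constant-volume legs do no work.
W(ii) = (288)(42.1 − 13.2) = 8323 J; W(iv) = (630)(13.2 − 42.1) = -18207 J.
W_net = 8323 − 18207 = -9884 J (the counter-clockwise enclosed area).

W_net ≈ -9.88 kJ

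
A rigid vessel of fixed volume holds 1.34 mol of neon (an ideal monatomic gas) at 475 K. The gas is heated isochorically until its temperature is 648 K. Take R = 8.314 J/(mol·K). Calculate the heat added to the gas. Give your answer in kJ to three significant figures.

Q ≈ 2.89 kJ

Constant volume ⇒ W = 0, so Q = ΔU = nCᵥΔT with Cᵥ = 3R/2 = 12.47 J/(mol·K).
ΔU = (1.34)(12.47)(648 − 475) = 2891 J.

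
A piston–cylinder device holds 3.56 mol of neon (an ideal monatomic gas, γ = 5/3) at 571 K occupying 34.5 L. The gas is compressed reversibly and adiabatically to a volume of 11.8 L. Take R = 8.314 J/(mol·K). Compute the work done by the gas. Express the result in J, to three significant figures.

W ≈ -26500 J

Adiabatic: TV^(γ−1) = const with γ = 5/3.
T₂ = T₁ (V₁/V₂)^(γ−1) = 571 × (34.5/11.8)^0.667 = 571 × 2.045 = 1168 K.
W_by = nCᵥ(T₁ − T₂) = (3.56)(12.47)(571 − 1168) = -26483 J.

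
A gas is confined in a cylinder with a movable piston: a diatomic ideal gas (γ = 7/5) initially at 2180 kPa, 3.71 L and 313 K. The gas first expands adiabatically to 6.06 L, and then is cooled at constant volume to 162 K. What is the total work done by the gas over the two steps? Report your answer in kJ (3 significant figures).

W_total ≈ 3.60 kJ

Step 1 (adiabatic): W = (P₁V₁ − P₂V₂)/(γ−1) = (8088 − 6646)/0.4 = 3603 J.
Step 2 (isochoric): W = 0 (constant volume).
W_total = 3603 + 0 = 3603 J.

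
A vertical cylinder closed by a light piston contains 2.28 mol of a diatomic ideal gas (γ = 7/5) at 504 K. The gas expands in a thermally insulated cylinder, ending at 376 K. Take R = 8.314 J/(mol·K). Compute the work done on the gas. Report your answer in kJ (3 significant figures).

Adiabatic ⇒ Q = 0, so W_by = −ΔU = nCᵥ(T₁ − T₂).
Cᵥ = 5R/2 = 20.79 J/(mol·K).
W = (2.28)(20.79)(504 − 376) = 6066 J.
Work on gas = −W_by = -6066 J.

W ≈ -6.07 kJ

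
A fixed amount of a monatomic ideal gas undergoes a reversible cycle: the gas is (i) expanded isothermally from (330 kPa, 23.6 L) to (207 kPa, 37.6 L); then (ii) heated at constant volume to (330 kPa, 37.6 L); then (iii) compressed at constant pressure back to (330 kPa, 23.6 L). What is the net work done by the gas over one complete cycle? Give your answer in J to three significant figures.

W_net ≈ -993 J

Leg (i): W = PᵢVᵢ ln(V_f/Vᵢ) = (7788) ln(37.6/23.6) = 3627 J.
Leg (ii): W = 0.
Leg (iii): W = PΔV = (330)(23.6 − 37.6) = -4620 J.
W_net = 3627 − 4620 = -992.7 J.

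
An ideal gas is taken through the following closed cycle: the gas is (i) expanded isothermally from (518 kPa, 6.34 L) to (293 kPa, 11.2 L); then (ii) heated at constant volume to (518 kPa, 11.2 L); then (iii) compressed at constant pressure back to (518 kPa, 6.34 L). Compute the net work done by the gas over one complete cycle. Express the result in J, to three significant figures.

W_net ≈ -649 J

Leg (i): W = PᵢVᵢ ln(V_f/Vᵢ) = (3284) ln(11.2/6.34) = 1869 J.
Leg (ii): W = 0.
Leg (iii): W = PΔV = (518)(6.34 − 11.2) = -2517 J.
W_net = 1869 − 2517 = -648.7 J.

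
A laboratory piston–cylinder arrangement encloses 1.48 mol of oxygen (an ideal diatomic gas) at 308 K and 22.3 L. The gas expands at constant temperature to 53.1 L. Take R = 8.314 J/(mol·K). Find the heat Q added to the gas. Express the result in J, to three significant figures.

Q ≈ 3290 J

Isothermal ⇒ ΔU = 0, so Q = W = nRT ln(V₂/V₁).
Q = (1.48)(8.314)(308) ln(53.1/22.3) = 3790 × 0.8676 = 3288 J.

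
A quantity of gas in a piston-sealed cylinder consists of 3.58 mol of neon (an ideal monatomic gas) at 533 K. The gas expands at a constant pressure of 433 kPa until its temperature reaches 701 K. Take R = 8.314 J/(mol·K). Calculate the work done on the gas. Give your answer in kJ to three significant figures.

W ≈ -5.00 kJ

Isobaric: W = P ΔV = nR ΔT.
W = (3.58)(8.314)(701 − 533) = 5000 J.
Work on gas = −W_by = -5000 J.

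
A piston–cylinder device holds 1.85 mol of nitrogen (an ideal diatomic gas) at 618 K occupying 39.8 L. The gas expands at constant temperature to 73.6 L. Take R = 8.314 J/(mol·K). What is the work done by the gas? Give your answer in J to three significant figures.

Isothermal: W = nRT ln(V₂/V₁).
W = (1.85)(8.314)(618) × ln(73.6/39.8)
  = 9505 × 0.6148
W_by_gas = 5844 J.

W ≈ 5840 J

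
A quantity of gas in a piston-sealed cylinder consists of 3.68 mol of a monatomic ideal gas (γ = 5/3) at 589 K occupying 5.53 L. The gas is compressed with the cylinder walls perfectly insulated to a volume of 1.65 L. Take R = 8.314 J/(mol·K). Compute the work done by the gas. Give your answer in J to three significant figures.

W ≈ -33500 J

Adiabatic: TV^(γ−1) = const with γ = 5/3.
T₂ = T₁ (V₁/V₂)^(γ−1) = 589 × (5.53/1.65)^0.667 = 589 × 2.24 = 1319 K.
W_by = nCᵥ(T₁ − T₂) = (3.68)(12.47)(589 − 1319) = -33506 J.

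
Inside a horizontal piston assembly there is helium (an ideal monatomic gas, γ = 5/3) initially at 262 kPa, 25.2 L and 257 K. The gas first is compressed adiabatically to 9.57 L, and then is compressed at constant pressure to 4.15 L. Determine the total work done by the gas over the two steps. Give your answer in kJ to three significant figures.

Step 1 (adiabatic): W = (P₁V₁ − P₂V₂)/(γ−1) = (6602 − 12590)/0.667 = -8981 J.
After step 1: P = 1316 kPa, V = 9.57 L, T = 490.1 K.
Step 2 (isobaric): W = PΔV = (1316 kPa)(4.15 − 9.57 L) = -7130 J.
W_total = -8981 − 7130 = -16112 J.

W_total ≈ -16.1 kJ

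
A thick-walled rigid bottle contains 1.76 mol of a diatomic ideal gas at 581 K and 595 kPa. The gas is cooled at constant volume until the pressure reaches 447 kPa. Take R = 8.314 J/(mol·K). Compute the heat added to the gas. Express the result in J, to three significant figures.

Q ≈ -5290 J

Constant volume ⇒ W = 0, so Q = ΔU = nCᵥΔT with Cᵥ = 5R/2 = 20.79 J/(mol·K).
At constant V, T₂/T₁ = P₂/P₁ ⇒ ΔT = T₁(P₂/P₁ − 1) = 581·(447/595 − 1) = -144.5 K.
ΔU = (1.76)(20.79)(-144.5) = -5287 J.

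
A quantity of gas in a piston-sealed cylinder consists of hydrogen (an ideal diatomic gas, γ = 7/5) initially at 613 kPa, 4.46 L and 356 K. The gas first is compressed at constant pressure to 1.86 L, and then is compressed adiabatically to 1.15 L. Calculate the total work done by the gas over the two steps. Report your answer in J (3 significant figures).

Step 1 (isobaric): W = PΔV = (613 kPa)(1.86 − 4.46 L) = -1594 J.
After step 1: P = 613 kPa, V = 1.86 L, T = 148.5 K.
Step 2 (adiabatic): W = (P₁V₁ − P₂V₂)/(γ−1) = (1140 − 1382)/0.4 = -604.5 J.
W_total = -1594 − 604.5 = -2198 J.

W_total ≈ -2200 J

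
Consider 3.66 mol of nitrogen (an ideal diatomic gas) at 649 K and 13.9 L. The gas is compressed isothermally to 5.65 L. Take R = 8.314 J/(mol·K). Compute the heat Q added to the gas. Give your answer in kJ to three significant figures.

Q ≈ -17.8 kJ

Isothermal ⇒ ΔU = 0, so Q = W = nRT ln(V₂/V₁).
Q = (3.66)(8.314)(649) ln(5.65/13.9) = 19749 × -0.9002 = -17778 J.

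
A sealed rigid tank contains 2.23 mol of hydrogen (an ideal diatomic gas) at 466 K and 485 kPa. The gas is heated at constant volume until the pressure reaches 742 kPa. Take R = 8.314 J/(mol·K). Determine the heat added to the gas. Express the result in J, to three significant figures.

Q ≈ 11400 J

Constant volume ⇒ W = 0, so Q = ΔU = nCᵥΔT with Cᵥ = 5R/2 = 20.79 J/(mol·K).
At constant V, T₂/T₁ = P₂/P₁ ⇒ ΔT = T₁(P₂/P₁ − 1) = 466·(742/485 − 1) = 246.9 K.
ΔU = (2.23)(20.79)(246.9) = 11445 J.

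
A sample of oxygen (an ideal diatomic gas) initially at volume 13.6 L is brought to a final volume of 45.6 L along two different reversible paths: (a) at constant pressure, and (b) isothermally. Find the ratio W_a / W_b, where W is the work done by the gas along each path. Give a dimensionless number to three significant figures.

Path (a) isobaric: W = P₁(V₂ − V₁) → W_a/(P₁V₁) = 2.353.
Path (b) isothermal: W = P₁V₁ ln(V₂/V₁) → W_b/(P₁V₁) = 1.21.
W_a / W_b = 2.353 / 1.21 = 1.945.

W_a / W_b ≈ 1.94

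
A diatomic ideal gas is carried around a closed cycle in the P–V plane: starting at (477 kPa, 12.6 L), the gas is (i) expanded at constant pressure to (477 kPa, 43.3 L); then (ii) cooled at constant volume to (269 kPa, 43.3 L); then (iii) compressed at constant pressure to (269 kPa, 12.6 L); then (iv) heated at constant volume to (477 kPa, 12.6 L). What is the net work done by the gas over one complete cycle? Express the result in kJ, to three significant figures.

W_net ≈ 6.39 kJ

Constant-volume legs do no work.
W(i) = (477)(43.3 − 12.6) = 14644 J; W(iii) = (269)(12.6 − 43.3) = -8258 J.
W_net = 14644 − 8258 = 6386 J (the clockwise enclosed area).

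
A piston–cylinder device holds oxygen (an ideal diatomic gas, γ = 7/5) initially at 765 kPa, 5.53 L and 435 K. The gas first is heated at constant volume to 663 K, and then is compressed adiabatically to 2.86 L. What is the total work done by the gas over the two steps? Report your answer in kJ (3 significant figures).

W_total ≈ -4.86 kJ

Step 1 (isochoric): W = 0 (constant volume).
After step 1: P = 1166 kPa (V unchanged).
Step 2 (adiabatic): W = (P₁V₁ − P₂V₂)/(γ−1) = (6448 − 8394)/0.4 = -4865 J.
W_total = 0 − 4865 = -4865 J.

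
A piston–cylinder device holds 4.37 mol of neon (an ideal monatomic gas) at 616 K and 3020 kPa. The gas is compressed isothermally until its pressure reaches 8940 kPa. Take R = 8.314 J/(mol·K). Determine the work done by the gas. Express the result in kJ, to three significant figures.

Isothermal process: W = nRT ln(V₂/V₁) = nRT ln(P₁/P₂).
W = (4.37)(8.314)(616) × ln(3020/8940)
  = 22381 × ln(0.3378) = 22381 × -1.085
W_by_gas = -24289 J.

W ≈ -24.3 kJ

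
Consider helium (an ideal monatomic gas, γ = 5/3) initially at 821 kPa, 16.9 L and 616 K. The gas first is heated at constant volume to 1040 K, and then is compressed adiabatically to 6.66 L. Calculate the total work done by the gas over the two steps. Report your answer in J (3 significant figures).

Step 1 (isochoric): W = 0 (constant volume).
After step 1: P = 1386 kPa (V unchanged).
Step 2 (adiabatic): W = (P₁V₁ − P₂V₂)/(γ−1) = (23425 − 43580)/0.667 = -30233 J.
W_total = 0 − 30233 = -30233 J.

W_total ≈ -30200 J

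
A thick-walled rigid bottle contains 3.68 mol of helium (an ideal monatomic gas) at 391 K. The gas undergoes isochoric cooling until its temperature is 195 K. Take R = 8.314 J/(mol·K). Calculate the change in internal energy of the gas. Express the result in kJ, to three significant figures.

ΔU ≈ -9.00 kJ

Constant volume ⇒ W = 0, so Q = ΔU = nCᵥΔT with Cᵥ = 3R/2 = 12.47 J/(mol·K).
ΔU = (3.68)(12.47)(195 − 391) = -8995 J.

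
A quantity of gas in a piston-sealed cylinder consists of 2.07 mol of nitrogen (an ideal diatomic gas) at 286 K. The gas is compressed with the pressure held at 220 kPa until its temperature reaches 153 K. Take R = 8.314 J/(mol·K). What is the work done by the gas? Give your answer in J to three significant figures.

Isobaric: W = P ΔV = nR ΔT.
W = (2.07)(8.314)(153 − 286) = -2289 J.

W ≈ -2290 J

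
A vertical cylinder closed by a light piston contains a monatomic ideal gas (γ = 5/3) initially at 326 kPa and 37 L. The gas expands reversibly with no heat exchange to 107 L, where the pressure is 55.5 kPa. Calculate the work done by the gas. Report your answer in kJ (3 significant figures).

Adiabatic: W = (P₁V₁ − P₂V₂)/(γ − 1) with γ = 5/3.
P₁V₁ = 12062 J, P₂V₂ = 5938 J.
W = (12062 − 5938) / 0.6667 = 9185 J.

W ≈ 9.19 kJ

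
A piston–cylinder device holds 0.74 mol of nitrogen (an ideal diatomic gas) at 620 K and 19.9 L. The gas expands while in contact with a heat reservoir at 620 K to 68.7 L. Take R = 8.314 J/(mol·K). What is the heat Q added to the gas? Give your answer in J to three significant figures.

Q ≈ 4730 J

Isothermal ⇒ ΔU = 0, so Q = W = nRT ln(V₂/V₁).
Q = (0.74)(8.314)(620) ln(68.7/19.9) = 3814 × 1.239 = 4726 J.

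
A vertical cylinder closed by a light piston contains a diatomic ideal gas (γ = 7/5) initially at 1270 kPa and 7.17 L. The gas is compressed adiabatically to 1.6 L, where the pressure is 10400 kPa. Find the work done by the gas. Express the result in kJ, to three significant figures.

W ≈ -18.8 kJ

Adiabatic: W = (P₁V₁ − P₂V₂)/(γ − 1) with γ = 7/5.
P₁V₁ = 9106 J, P₂V₂ = 16640 J.
W = (9106 − 16640) / 0.4 = -18835 J.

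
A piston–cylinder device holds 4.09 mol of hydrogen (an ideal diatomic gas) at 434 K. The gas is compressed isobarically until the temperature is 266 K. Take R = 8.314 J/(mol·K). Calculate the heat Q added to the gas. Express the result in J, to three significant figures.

Isobaric: W = nRΔT = (4.09)(8.314)(-168) = -5713 J.
ΔU = nCᵥΔT with Cᵥ = 5R/2: ΔU = (4.09)(20.79)(-168) = -14282 J.
Q = ΔU + W = -14282 − 5713 = -19995 J.

Q ≈ -20000 J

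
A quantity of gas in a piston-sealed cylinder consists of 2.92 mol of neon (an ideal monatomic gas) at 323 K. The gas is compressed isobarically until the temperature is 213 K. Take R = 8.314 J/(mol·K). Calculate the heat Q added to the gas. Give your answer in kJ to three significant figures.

Isobaric: W = nRΔT = (2.92)(8.314)(-110) = -2670 J.
ΔU = nCᵥΔT with Cᵥ = 3R/2: ΔU = (2.92)(12.47)(-110) = -4006 J.
Q = ΔU + W = -4006 − 2670 = -6676 J.

Q ≈ -6.68 kJ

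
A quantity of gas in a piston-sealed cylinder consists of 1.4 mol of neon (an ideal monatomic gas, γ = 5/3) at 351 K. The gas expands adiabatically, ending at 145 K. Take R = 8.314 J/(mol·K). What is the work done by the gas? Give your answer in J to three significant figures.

W ≈ 3600 J

Adiabatic ⇒ Q = 0, so W_by = −ΔU = nCᵥ(T₁ − T₂).
Cᵥ = 3R/2 = 12.47 J/(mol·K).
W = (1.4)(12.47)(351 − 145) = 3597 J.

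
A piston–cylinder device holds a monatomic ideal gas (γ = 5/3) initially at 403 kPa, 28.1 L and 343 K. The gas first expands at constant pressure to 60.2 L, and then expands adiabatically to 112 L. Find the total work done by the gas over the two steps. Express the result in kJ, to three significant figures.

W_total ≈ 25.3 kJ

Step 1 (isobaric): W = PΔV = (403 kPa)(60.2 − 28.1 L) = 12936 J.
After step 1: P = 403 kPa, V = 60.2 L, T = 734.8 K.
Step 2 (adiabatic): W = (P₁V₁ − P₂V₂)/(γ−1) = (24261 − 16038)/0.667 = 12334 J.
W_total = 12936 + 12334 = 25270 J.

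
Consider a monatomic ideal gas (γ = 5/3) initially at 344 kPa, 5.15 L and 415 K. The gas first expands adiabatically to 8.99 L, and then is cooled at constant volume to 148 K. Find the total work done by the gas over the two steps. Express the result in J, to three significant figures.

W_total ≈ 824 J

Step 1 (adiabatic): W = (P₁V₁ − P₂V₂)/(γ−1) = (1772 − 1222)/0.667 = 824.4 J.
Step 2 (isochoric): W = 0 (constant volume).
W_total = 824.4 + 0 = 824.4 J.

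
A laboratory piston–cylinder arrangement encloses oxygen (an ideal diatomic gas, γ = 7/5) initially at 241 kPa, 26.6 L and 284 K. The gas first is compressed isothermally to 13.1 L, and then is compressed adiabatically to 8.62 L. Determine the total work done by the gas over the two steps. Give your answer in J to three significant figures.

W_total ≈ -7460 J

Step 1 (isothermal): W = P₁V₁ ln(V₂/V₁) = (6411) ln(13.1/26.6) = -4541 J.
After step 1: P = 489.4 kPa, V = 13.1 L, T = 284 K.
Step 2 (adiabatic): W = (P₁V₁ − P₂V₂)/(γ−1) = (6411 − 7579)/0.4 = -2921 J.
W_total = -4541 − 2921 = -7461 J.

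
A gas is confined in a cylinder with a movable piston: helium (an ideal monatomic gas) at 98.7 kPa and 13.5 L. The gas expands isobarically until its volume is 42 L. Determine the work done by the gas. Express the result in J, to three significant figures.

Isobaric: W = P ΔV.
W = (98.7 kPa)(42 − 13.5 L) = (98.7)(28.5) = 2813 J.

W ≈ 2810 J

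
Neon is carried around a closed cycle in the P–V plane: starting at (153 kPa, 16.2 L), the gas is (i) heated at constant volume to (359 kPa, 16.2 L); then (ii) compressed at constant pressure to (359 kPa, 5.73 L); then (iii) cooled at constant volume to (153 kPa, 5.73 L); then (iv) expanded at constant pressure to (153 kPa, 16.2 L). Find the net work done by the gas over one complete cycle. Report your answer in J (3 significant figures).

W_net ≈ -2160 J

Constant-volume legs do no work.
W(ii) = (359)(5.73 − 16.2) = -3759 J; W(iv) = (153)(16.2 − 5.73) = 1602 J.
W_net = -3759 + 1602 = -2157 J (the counter-clockwise enclosed area).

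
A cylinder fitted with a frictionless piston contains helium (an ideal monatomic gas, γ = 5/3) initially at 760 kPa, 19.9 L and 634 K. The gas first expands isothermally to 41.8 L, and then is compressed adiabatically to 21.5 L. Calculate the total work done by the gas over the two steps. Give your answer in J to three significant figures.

Step 1 (isothermal): W = P₁V₁ ln(V₂/V₁) = (15124) ln(41.8/19.9) = 11225 J.
After step 1: P = 361.8 kPa, V = 41.8 L, T = 634 K.
Step 2 (adiabatic): W = (P₁V₁ − P₂V₂)/(γ−1) = (15124 − 23559)/0.667 = -12653 J.
W_total = 11225 − 12653 = -1428 J.

W_total ≈ -1430 J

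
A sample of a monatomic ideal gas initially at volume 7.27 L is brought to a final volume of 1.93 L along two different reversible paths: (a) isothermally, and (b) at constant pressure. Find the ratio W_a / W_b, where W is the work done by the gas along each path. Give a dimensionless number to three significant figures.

Path (a) isothermal: W = P₁V₁ ln(V₂/V₁) → W_a/(P₁V₁) = -1.326.
Path (b) isobaric: W = P₁(V₂ − V₁) → W_b/(P₁V₁) = -0.7345.
W_a / W_b = -1.326 / -0.7345 = 1.806.

W_a / W_b ≈ 1.81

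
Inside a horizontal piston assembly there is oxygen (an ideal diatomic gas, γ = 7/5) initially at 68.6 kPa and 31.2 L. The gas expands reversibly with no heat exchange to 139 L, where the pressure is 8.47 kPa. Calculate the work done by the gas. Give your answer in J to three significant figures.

W ≈ 2410 J

Adiabatic: W = (P₁V₁ − P₂V₂)/(γ − 1) with γ = 7/5.
P₁V₁ = 2140 J, P₂V₂ = 1177 J.
W = (2140 − 1177) / 0.4 = 2407 J.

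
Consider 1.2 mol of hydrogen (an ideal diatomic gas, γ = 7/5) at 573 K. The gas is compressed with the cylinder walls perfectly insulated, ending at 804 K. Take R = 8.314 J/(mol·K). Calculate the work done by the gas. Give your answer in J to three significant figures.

W ≈ -5760 J

Adiabatic ⇒ Q = 0, so W_by = −ΔU = nCᵥ(T₁ − T₂).
Cᵥ = 5R/2 = 20.79 J/(mol·K).
W = (1.2)(20.79)(573 − 804) = -5762 J.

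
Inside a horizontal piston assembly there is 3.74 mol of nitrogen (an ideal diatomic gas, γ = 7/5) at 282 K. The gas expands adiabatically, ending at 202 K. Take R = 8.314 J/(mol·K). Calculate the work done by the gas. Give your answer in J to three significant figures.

Adiabatic ⇒ Q = 0, so W_by = −ΔU = nCᵥ(T₁ − T₂).
Cᵥ = 5R/2 = 20.79 J/(mol·K).
W = (3.74)(20.79)(282 − 202) = 6219 J.

W ≈ 6220 J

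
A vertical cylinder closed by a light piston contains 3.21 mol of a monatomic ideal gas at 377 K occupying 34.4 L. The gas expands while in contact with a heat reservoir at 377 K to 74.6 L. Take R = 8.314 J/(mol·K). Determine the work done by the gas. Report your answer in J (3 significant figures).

W ≈ 7790 J

Isothermal: W = nRT ln(V₂/V₁).
W = (3.21)(8.314)(377) × ln(74.6/34.4)
  = 10061 × 0.7741
W_by_gas = 7788 J.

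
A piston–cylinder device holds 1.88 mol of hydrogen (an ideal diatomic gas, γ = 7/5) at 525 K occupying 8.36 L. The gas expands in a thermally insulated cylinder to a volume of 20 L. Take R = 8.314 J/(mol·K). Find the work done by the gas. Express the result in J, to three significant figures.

Adiabatic: TV^(γ−1) = const with γ = 7/5.
T₂ = T₁ (V₁/V₂)^(γ−1) = 525 × (8.36/20)^0.4 = 525 × 0.7055 = 370.4 K.
W_by = nCᵥ(T₁ − T₂) = (1.88)(20.79)(525 − 370.4) = 6042 J.

W ≈ 6040 J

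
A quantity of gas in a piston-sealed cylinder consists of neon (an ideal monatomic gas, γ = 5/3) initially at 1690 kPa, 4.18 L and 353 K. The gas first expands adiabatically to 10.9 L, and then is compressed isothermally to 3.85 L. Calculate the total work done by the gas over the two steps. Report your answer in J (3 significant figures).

Step 1 (adiabatic): W = (P₁V₁ − P₂V₂)/(γ−1) = (7064 − 3729)/0.667 = 5003 J.
After step 1: P = 342.1 kPa, V = 10.9 L, T = 186.3 K.
Step 2 (isothermal): W = P₁V₁ ln(V₂/V₁) = (3729) ln(3.85/10.9) = -3880 J.
W_total = 5003 − 3880 = 1123 J.

W_total ≈ 1120 J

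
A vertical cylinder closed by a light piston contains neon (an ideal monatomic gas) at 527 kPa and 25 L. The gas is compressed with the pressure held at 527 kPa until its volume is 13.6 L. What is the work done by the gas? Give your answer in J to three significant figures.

Isobaric: W = P ΔV.
W = (527 kPa)(13.6 − 25 L) = (527)(-11.4) = -6008 J.

W ≈ -6010 J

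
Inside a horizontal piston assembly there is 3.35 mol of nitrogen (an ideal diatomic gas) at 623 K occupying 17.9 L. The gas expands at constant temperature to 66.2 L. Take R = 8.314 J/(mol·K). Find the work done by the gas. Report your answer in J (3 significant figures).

W ≈ 22700 J

Isothermal: W = nRT ln(V₂/V₁).
W = (3.35)(8.314)(623) × ln(66.2/17.9)
  = 17352 × 1.308
W_by_gas = 22694 J.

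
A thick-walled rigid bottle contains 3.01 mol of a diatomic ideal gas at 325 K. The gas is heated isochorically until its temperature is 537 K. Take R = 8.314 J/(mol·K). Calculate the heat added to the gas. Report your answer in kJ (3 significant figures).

Constant volume ⇒ W = 0, so Q = ΔU = nCᵥΔT with Cᵥ = 5R/2 = 20.79 J/(mol·K).
ΔU = (3.01)(20.79)(537 − 325) = 13263 J.

Q ≈ 13.3 kJ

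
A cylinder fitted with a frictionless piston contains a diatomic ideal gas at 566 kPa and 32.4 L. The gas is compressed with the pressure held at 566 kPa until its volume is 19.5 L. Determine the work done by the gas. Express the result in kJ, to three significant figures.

Isobaric: W = P ΔV.
W = (566 kPa)(19.5 − 32.4 L) = (566)(-12.9) = -7301 J.

W ≈ -7.30 kJ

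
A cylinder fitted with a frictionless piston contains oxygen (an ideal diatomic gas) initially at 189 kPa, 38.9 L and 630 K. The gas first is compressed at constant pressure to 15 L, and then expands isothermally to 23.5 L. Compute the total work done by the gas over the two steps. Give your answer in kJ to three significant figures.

Step 1 (isobaric): W = PΔV = (189 kPa)(15 − 38.9 L) = -4517 J.
After step 1: P = 189 kPa, V = 15 L, T = 242.9 K.
Step 2 (isothermal): W = P₁V₁ ln(V₂/V₁) = (2835) ln(23.5/15) = 1273 J.
W_total = -4517 + 1273 = -3244 J.

W_total ≈ -3.24 kJ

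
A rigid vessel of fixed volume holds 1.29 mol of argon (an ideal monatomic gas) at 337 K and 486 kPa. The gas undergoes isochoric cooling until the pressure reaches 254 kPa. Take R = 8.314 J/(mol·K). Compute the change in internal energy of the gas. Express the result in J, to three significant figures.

Constant volume ⇒ W = 0, so Q = ΔU = nCᵥΔT with Cᵥ = 3R/2 = 12.47 J/(mol·K).
At constant V, T₂/T₁ = P₂/P₁ ⇒ ΔT = T₁(P₂/P₁ − 1) = 337·(254/486 − 1) = -160.9 K.
ΔU = (1.29)(12.47)(-160.9) = -2588 J.

ΔU ≈ -2590 J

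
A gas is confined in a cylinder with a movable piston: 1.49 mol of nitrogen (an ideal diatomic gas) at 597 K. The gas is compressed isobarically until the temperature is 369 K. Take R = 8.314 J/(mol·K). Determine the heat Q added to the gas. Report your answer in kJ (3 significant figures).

Isobaric: W = nRΔT = (1.49)(8.314)(-228) = -2824 J.
ΔU = nCᵥΔT with Cᵥ = 5R/2: ΔU = (1.49)(20.79)(-228) = -7061 J.
Q = ΔU + W = -7061 − 2824 = -9886 J.

Q ≈ -9.89 kJ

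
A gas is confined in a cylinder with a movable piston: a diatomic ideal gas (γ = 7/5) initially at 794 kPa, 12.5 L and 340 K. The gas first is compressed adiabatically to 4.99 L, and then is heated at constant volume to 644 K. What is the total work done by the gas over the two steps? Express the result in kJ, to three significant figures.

W_total ≈ -11.0 kJ

Step 1 (adiabatic): W = (P₁V₁ − P₂V₂)/(γ−1) = (9925 − 14330)/0.4 = -11013 J.
Step 2 (isochoric): W = 0 (constant volume).
W_total = -11013 + 0 = -11013 J.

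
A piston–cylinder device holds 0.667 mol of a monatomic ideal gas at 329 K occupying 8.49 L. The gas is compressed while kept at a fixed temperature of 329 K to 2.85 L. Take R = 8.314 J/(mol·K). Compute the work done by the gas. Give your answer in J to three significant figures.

Isothermal: W = nRT ln(V₂/V₁).
W = (0.667)(8.314)(329) × ln(2.85/8.49)
  = 1824 × -1.092
W_by_gas = -1992 J.

W ≈ -1990 J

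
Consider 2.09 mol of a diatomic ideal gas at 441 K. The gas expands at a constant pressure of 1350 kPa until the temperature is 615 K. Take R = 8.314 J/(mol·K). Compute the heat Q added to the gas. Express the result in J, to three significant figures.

Q ≈ 10600 J

Isobaric: W = nRΔT = (2.09)(8.314)(174) = 3023 J.
ΔU = nCᵥΔT with Cᵥ = 5R/2: ΔU = (2.09)(20.79)(174) = 7559 J.
Q = ΔU + W = 7559 + 3023 = 10582 J.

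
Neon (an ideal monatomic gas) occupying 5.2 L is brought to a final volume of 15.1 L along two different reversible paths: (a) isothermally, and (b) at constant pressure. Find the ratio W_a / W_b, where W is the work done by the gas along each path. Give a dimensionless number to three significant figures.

W_a / W_b ≈ 0.560

Path (a) isothermal: W = P₁V₁ ln(V₂/V₁) → W_a/(P₁V₁) = 1.066.
Path (b) isobaric: W = P₁(V₂ − V₁) → W_b/(P₁V₁) = 1.904.
W_a / W_b = 1.066 / 1.904 = 0.5599.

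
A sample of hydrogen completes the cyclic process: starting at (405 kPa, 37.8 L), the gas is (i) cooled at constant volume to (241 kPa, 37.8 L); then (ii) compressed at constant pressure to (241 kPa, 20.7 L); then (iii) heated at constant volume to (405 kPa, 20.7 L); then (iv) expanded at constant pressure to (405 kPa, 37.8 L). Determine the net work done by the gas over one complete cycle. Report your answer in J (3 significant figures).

W_net ≈ 2800 J

Constant-volume legs do no work.
W(ii) = (241)(20.7 − 37.8) = -4121 J; W(iv) = (405)(37.8 − 20.7) = 6925 J.
W_net = -4121 + 6925 = 2804 J (the clockwise enclosed area).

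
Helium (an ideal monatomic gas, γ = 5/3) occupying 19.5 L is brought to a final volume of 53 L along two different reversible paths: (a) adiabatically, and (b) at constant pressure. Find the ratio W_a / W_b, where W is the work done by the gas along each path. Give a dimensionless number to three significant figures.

Path (a) adiabatic: W = P₁V₁(1 − (V₁/V₂)^(γ−1))/(γ−1) → W_a/(P₁V₁) = 0.7298.
Path (b) isobaric: W = P₁(V₂ − V₁) → W_b/(P₁V₁) = 1.718.
W_a / W_b = 0.7298 / 1.718 = 0.4248.

W_a / W_b ≈ 0.425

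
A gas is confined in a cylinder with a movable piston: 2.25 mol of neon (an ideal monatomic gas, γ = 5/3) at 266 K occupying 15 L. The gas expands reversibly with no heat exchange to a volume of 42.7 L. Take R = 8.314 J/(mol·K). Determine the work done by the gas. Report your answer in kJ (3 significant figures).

W ≈ 3.75 kJ

Adiabatic: TV^(γ−1) = const with γ = 5/3.
T₂ = T₁ (V₁/V₂)^(γ−1) = 266 × (15/42.7)^0.667 = 266 × 0.4979 = 132.4 K.
W_by = nCᵥ(T₁ − T₂) = (2.25)(12.47)(266 − 132.4) = 3748 J.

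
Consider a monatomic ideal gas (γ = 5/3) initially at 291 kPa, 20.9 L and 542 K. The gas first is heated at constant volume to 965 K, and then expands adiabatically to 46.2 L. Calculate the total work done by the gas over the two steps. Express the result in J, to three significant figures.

W_total ≈ 6670 J

Step 1 (isochoric): W = 0 (constant volume).
After step 1: P = 518.1 kPa (V unchanged).
Step 2 (adiabatic): W = (P₁V₁ − P₂V₂)/(γ−1) = (10828 − 6381)/0.667 = 6671 J.
W_total = 0 + 6671 = 6671 J.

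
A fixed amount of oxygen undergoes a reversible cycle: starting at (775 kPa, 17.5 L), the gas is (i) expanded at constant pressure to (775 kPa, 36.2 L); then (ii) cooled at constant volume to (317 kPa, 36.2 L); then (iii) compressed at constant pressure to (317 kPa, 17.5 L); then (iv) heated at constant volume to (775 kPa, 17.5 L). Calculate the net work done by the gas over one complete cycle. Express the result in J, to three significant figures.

W_net ≈ 8560 J

Constant-volume legs do no work.
W(i) = (775)(36.2 − 17.5) = 14493 J; W(iii) = (317)(17.5 − 36.2) = -5928 J.
W_net = 14493 − 5928 = 8565 J (the clockwise enclosed area).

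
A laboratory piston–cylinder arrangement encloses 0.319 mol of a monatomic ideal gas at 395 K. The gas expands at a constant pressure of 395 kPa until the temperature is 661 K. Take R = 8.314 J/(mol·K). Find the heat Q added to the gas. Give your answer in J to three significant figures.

Q ≈ 1760 J

Isobaric: W = nRΔT = (0.319)(8.314)(266) = 705.5 J.
ΔU = nCᵥΔT with Cᵥ = 3R/2: ΔU = (0.319)(12.47)(266) = 1058 J.
Q = ΔU + W = 1058 + 705.5 = 1764 J.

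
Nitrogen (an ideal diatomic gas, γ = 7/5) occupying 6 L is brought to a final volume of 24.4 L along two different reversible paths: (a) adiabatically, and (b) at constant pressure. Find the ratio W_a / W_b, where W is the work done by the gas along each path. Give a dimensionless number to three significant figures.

W_a / W_b ≈ 0.350

Path (a) adiabatic: W = P₁V₁(1 − (V₁/V₂)^(γ−1))/(γ−1) → W_a/(P₁V₁) = 1.074.
Path (b) isobaric: W = P₁(V₂ − V₁) → W_b/(P₁V₁) = 3.067.
W_a / W_b = 1.074 / 3.067 = 0.3501.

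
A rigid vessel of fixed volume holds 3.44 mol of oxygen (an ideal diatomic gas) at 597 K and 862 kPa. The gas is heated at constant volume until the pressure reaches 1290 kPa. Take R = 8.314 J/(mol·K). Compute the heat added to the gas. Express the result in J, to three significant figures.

Constant volume ⇒ W = 0, so Q = ΔU = nCᵥΔT with Cᵥ = 5R/2 = 20.79 J/(mol·K).
At constant V, T₂/T₁ = P₂/P₁ ⇒ ΔT = T₁(P₂/P₁ − 1) = 597·(1290/862 − 1) = 296.4 K.
ΔU = (3.44)(20.79)(296.4) = 21194 J.

Q ≈ 21200 J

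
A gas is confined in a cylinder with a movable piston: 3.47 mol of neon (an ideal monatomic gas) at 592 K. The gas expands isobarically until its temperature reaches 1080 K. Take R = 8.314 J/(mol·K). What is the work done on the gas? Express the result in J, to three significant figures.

W ≈ -14100 J

Isobaric: W = P ΔV = nR ΔT.
W = (3.47)(8.314)(1080 − 592) = 14079 J.
Work on gas = −W_by = -14079 J.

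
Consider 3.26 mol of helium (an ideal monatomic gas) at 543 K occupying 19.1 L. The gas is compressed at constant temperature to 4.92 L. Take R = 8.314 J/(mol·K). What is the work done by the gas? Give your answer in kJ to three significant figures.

Isothermal: W = nRT ln(V₂/V₁).
W = (3.26)(8.314)(543) × ln(4.92/19.1)
  = 14717 × -1.356
W_by_gas = -19962 J.

W ≈ -20.0 kJ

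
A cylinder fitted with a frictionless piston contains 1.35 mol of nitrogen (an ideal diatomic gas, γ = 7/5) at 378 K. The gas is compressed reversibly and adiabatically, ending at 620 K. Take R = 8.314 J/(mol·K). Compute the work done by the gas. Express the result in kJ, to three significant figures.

Adiabatic ⇒ Q = 0, so W_by = −ΔU = nCᵥ(T₁ − T₂).
Cᵥ = 5R/2 = 20.79 J/(mol·K).
W = (1.35)(20.79)(378 − 620) = -6790 J.

W ≈ -6.79 kJ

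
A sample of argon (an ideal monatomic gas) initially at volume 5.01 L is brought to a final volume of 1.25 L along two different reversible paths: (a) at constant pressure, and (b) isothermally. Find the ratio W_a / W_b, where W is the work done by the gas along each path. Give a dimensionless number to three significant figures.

Path (a) isobaric: W = P₁(V₂ − V₁) → W_a/(P₁V₁) = -0.7505.
Path (b) isothermal: W = P₁V₁ ln(V₂/V₁) → W_b/(P₁V₁) = -1.388.
W_a / W_b = -0.7505 / -1.388 = 0.5406.

W_a / W_b ≈ 0.541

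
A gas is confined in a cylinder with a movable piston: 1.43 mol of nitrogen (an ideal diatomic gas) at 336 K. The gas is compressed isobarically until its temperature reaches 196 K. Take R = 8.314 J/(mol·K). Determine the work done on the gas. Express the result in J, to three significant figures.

W ≈ 1660 J

Isobaric: W = P ΔV = nR ΔT.
W = (1.43)(8.314)(196 − 336) = -1664 J.
Work on gas = −W_by = 1664 J.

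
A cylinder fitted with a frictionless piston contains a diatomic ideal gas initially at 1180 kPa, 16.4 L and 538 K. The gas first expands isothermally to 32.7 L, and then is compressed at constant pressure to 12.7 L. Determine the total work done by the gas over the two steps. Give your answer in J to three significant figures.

Step 1 (isothermal): W = P₁V₁ ln(V₂/V₁) = (19352) ln(32.7/16.4) = 13355 J.
After step 1: P = 591.8 kPa, V = 32.7 L, T = 538 K.
Step 2 (isobaric): W = PΔV = (591.8 kPa)(12.7 − 32.7 L) = -11836 J.
W_total = 13355 − 11836 = 1519 J.

W_total ≈ 1520 J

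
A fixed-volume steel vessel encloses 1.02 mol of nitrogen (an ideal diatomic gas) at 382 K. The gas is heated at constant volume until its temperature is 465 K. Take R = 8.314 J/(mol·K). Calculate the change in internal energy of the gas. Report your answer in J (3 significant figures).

Constant volume ⇒ W = 0, so Q = ΔU = nCᵥΔT with Cᵥ = 5R/2 = 20.79 J/(mol·K).
ΔU = (1.02)(20.79)(465 − 382) = 1760 J.

ΔU ≈ 1760 J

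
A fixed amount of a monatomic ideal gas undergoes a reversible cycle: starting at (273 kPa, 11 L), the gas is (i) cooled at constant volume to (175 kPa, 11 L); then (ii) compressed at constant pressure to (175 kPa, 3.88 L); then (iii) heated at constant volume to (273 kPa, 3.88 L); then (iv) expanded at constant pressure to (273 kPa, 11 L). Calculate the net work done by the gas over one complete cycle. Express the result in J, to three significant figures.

W_net ≈ 698 J

Constant-volume legs do no work.
W(ii) = (175)(3.88 − 11) = -1246 J; W(iv) = (273)(11 − 3.88) = 1944 J.
W_net = -1246 + 1944 = 697.8 J (the clockwise enclosed area).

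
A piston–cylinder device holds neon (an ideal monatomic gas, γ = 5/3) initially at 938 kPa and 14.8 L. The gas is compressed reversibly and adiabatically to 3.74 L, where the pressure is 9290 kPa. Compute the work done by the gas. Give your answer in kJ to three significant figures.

Adiabatic: W = (P₁V₁ − P₂V₂)/(γ − 1) with γ = 5/3.
P₁V₁ = 13882 J, P₂V₂ = 34745 J.
W = (13882 − 34745) / 0.6667 = -31293 J.

W ≈ -31.3 kJ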